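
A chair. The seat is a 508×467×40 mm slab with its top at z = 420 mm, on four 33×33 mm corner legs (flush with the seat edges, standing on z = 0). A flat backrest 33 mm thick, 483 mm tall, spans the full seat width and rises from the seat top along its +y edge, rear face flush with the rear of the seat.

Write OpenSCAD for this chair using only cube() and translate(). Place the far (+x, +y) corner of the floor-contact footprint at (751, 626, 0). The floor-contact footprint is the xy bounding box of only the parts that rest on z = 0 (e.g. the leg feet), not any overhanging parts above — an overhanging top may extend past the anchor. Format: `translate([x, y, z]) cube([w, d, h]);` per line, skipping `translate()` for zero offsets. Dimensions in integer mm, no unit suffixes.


// leg_h = 420 - 40 = 380
translate([243, 159, 380]) cube([508, 467, 40]);
translate([243, 159, 0]) cube([33, 33, 380]);
translate([718, 159, 0]) cube([33, 33, 380]);
translate([243, 593, 0]) cube([33, 33, 380]);
translate([718, 593, 0]) cube([33, 33, 380]);
translate([243, 593, 420]) cube([508, 33, 483]);


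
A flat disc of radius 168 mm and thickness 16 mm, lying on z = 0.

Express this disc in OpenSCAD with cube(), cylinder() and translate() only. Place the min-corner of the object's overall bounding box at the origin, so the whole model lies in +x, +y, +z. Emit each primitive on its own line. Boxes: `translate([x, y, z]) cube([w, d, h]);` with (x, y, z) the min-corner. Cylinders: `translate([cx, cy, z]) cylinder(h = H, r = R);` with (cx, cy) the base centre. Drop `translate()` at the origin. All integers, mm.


translate([168, 168, 0]) cylinder(h = 16, r = 168);


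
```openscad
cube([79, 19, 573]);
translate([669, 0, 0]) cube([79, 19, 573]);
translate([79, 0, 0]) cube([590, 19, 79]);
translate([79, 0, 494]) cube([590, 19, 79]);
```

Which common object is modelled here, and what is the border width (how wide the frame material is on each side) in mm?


A picture frame. The border width is 79 mm.

Four thin pieces enclosing a rectangular opening — a picture frame. The two full-height stiles are 573 mm tall; the top rail sits at z = 494 and is 79 mm tall, so the border above the opening is 573 − 494 = 79 mm, matching the stile x-width.


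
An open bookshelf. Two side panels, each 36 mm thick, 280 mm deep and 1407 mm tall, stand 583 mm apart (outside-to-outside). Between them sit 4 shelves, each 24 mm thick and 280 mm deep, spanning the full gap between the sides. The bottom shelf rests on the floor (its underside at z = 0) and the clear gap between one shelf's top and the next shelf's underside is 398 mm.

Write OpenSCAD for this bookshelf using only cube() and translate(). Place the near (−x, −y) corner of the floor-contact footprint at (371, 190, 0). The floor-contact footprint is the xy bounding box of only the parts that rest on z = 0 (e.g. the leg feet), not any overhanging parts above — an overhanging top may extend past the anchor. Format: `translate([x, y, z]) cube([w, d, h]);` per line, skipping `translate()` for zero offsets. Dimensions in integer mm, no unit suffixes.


translate([371, 190, 0]) cube([36, 280, 1407]);
translate([918, 190, 0]) cube([36, 280, 1407]);
translate([407, 190, 0]) cube([511, 280, 24]);
translate([407, 190, 422]) cube([511, 280, 24]);
translate([407, 190, 844]) cube([511, 280, 24]);
translate([407, 190, 1266]) cube([511, 280, 24]);


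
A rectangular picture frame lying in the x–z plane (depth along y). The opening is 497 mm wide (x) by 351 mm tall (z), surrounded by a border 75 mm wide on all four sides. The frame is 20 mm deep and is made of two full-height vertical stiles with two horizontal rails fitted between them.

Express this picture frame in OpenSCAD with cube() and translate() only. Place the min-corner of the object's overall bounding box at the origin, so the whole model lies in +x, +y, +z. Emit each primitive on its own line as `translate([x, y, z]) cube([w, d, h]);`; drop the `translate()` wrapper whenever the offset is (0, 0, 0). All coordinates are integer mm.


cube([75, 20, 501]);
translate([572, 0, 0]) cube([75, 20, 501]);
translate([75, 0, 0]) cube([497, 20, 75]);
translate([75, 0, 426]) cube([497, 20, 75]);


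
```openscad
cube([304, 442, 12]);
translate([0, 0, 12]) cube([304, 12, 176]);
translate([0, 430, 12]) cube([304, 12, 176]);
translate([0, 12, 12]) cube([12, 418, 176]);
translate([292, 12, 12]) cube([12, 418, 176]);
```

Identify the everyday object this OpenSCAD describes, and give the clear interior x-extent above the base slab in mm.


An open box. The internal width is 280 mm.

A 304×442 base slab with four walls standing on it — an open box. The base is 304 mm wide and the walls are 12 mm thick, so the internal width is 304 − 2 × 12 = 280 mm.


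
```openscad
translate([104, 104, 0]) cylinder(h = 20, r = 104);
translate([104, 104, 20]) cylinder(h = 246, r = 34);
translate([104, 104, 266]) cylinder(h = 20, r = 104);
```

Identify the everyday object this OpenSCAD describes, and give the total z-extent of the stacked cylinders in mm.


A spool. The overall height is 286 mm.

Three coaxial cylinders, large–small–large — a spool. Two 20 mm flanges and a 246 mm core give 20 + 246 + 20 = 286 mm.


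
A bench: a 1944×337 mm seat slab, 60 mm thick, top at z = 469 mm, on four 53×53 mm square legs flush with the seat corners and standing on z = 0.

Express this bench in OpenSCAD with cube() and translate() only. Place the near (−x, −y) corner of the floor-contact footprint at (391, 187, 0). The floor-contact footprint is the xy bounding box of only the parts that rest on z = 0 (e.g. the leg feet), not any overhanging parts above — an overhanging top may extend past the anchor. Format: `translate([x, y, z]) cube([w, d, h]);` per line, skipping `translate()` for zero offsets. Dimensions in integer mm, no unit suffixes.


translate([391, 187, 409]) cube([1944, 337, 60]);
translate([391, 187, 0]) cube([53, 53, 409]);
translate([391, 471, 0]) cube([53, 53, 409]);
translate([2282, 187, 0]) cube([53, 53, 409]);
translate([2282, 471, 0]) cube([53, 53, 409]);


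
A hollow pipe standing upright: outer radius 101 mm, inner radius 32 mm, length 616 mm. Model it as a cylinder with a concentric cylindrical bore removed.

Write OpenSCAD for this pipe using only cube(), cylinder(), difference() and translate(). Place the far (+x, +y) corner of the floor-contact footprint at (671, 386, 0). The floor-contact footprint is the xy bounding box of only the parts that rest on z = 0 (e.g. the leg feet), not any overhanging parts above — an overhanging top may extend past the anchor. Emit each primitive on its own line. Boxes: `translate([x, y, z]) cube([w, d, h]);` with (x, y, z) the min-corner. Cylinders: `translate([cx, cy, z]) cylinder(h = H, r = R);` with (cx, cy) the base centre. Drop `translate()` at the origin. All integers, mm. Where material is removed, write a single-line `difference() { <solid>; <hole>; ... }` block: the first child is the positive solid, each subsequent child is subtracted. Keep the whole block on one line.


difference() { translate([570, 285, 0]) cylinder(h = 616, r = 101); translate([570, 285, 0]) cylinder(h = 616, r = 32); }


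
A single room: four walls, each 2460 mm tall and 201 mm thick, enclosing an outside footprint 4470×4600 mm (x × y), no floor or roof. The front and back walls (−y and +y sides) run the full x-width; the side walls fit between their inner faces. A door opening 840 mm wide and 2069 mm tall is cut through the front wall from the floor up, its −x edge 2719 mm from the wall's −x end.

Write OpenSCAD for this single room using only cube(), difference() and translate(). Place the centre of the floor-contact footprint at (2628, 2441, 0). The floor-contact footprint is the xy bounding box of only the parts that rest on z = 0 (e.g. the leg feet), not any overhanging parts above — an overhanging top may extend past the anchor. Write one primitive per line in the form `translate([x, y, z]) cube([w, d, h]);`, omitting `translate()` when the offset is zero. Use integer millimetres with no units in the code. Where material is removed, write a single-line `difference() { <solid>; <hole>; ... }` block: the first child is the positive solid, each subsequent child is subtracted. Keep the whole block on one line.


difference() { translate([393, 141, 0]) cube([4470, 201, 2460]); translate([3112, 141, 0]) cube([840, 201, 2069]); }
translate([393, 4540, 0]) cube([4470, 201, 2460]);
translate([393, 342, 0]) cube([201, 4198, 2460]);
translate([4662, 342, 0]) cube([201, 4198, 2460]);


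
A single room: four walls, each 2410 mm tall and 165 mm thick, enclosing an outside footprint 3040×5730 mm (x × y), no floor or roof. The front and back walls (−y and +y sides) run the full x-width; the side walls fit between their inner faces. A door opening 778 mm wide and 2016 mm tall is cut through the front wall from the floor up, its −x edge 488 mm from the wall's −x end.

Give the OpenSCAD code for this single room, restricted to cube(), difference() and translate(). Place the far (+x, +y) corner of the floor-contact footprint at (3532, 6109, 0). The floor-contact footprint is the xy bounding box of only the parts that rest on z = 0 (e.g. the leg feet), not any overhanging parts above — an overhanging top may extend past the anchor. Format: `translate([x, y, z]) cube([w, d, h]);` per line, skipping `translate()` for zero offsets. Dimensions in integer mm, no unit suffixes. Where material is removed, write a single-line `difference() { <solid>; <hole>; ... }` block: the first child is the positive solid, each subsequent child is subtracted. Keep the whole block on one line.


difference() { translate([492, 379, 0]) cube([3040, 165, 2410]); translate([980, 379, 0]) cube([778, 165, 2016]); }
translate([492, 5944, 0]) cube([3040, 165, 2410]);
translate([492, 544, 0]) cube([165, 5400, 2410]);
translate([3367, 544, 0]) cube([165, 5400, 2410]);


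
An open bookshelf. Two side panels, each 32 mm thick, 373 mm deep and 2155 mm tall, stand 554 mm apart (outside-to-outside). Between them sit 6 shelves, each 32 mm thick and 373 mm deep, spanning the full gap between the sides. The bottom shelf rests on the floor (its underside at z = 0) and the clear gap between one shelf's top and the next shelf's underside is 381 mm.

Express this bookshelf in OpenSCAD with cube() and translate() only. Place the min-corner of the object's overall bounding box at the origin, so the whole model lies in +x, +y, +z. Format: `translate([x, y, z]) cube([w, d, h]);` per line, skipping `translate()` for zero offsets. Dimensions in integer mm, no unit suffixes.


cube([32, 373, 2155]);
translate([522, 0, 0]) cube([32, 373, 2155]);
translate([32, 0, 0]) cube([490, 373, 32]);
translate([32, 0, 413]) cube([490, 373, 32]);
translate([32, 0, 826]) cube([490, 373, 32]);
translate([32, 0, 1239]) cube([490, 373, 32]);
translate([32, 0, 1652]) cube([490, 373, 32]);
translate([32, 0, 2065]) cube([490, 373, 32]);


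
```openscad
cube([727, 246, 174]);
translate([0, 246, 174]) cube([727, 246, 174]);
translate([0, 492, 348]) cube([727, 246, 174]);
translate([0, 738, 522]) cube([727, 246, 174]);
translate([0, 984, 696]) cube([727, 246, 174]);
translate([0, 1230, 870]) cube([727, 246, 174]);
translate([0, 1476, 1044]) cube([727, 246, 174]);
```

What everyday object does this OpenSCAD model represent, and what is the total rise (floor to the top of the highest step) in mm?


A staircase. The total rise is 1218 mm.

7 identical blocks, each offset up and back from the previous — a staircase. Each step is 174 mm tall and there are 7 of them, so the total rise is 7 × 174 = 1218 mm.


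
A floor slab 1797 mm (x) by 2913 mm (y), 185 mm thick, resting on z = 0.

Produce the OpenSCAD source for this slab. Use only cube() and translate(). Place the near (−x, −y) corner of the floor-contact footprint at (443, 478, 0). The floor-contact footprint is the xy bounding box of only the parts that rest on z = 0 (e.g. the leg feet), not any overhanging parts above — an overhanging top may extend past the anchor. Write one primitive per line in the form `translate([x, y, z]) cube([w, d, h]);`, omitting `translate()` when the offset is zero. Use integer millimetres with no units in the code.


translate([443, 478, 0]) cube([1797, 2913, 185]);


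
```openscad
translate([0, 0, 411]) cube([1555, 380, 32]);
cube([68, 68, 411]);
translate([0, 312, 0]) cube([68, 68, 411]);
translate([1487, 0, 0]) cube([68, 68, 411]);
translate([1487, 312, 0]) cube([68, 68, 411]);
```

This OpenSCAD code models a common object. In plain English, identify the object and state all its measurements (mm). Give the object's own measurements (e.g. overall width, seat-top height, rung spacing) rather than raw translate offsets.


A bench: a 1555×380 mm seat slab, 32 mm thick, top at z = 443 mm, on four 68×68 mm square legs flush with the seat corners and standing on z = 0.


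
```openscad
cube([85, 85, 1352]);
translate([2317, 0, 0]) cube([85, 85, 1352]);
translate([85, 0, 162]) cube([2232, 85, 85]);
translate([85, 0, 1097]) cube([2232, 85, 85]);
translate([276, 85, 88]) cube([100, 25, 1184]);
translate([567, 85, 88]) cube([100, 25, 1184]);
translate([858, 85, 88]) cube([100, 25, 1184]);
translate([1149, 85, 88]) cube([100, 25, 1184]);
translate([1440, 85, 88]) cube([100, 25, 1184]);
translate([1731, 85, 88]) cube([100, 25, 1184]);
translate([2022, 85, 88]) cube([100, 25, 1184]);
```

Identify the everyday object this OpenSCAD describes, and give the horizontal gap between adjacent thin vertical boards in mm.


A fence section. The picket gap is 191 mm.

Two posts, two rails, 7 pickets — a fence section. Span 2232 mm holds 7 pickets of 100 mm with 8 equal gaps: ⌊(2232 − 7·100) / 8⌋ = 191 mm.


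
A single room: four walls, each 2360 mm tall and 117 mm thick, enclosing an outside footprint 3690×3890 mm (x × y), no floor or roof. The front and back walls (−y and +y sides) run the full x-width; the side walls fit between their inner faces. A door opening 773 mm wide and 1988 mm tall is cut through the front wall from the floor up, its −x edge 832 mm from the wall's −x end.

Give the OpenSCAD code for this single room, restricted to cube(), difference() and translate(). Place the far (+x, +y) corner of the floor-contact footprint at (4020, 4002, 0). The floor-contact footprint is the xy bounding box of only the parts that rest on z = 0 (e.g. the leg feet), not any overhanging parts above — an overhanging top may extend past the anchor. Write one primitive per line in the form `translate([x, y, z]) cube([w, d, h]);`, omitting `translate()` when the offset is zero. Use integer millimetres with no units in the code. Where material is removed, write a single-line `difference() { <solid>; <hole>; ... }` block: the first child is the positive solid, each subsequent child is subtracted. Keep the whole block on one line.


difference() { translate([330, 112, 0]) cube([3690, 117, 2360]); translate([1162, 112, 0]) cube([773, 117, 1988]); }
translate([330, 3885, 0]) cube([3690, 117, 2360]);
translate([330, 229, 0]) cube([117, 3656, 2360]);
translate([3903, 229, 0]) cube([117, 3656, 2360]);


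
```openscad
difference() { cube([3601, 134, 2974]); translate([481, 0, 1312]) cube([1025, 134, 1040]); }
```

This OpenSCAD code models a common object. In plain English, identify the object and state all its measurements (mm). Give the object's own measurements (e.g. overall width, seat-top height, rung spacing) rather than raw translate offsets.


A wall 3601 mm long (x), 134 mm thick (y), 2974 mm tall, with a rectangular window opening cut through it. The opening is 1025 mm wide and 1040 mm tall; its sill is at z = 1312 mm and its near (−x) edge is 481 mm from the wall's −x end. The opening passes through the full wall thickness.


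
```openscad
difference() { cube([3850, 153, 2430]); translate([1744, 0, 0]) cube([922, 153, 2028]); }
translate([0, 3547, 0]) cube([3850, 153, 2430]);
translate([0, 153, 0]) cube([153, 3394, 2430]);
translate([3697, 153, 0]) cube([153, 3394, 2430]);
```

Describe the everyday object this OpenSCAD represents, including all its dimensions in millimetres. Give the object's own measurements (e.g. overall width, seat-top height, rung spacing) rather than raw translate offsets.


A single room: four walls, each 2430 mm tall and 153 mm thick, enclosing an outside footprint 3850×3700 mm (x × y), no floor or roof. The front and back walls (−y and +y sides) run the full x-width; the side walls fit between their inner faces. A door opening 922 mm wide and 2028 mm tall is cut through the front wall from the floor up, its −x edge 1744 mm from the wall's −x end.


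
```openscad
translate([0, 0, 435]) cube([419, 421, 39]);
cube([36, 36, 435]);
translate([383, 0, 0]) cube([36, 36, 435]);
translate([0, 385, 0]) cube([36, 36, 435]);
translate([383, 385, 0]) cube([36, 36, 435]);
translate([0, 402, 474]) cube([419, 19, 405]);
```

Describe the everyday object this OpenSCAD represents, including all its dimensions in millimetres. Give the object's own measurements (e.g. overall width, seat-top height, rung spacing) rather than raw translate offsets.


A chair. The seat is a 419×421×39 mm slab with its top at z = 474 mm, on four 36×36 mm corner legs (flush with the seat edges, standing on z = 0). A flat backrest 19 mm thick, 405 mm tall, spans the full seat width and rises from the seat top along its +y edge, rear face flush with the rear of the seat.


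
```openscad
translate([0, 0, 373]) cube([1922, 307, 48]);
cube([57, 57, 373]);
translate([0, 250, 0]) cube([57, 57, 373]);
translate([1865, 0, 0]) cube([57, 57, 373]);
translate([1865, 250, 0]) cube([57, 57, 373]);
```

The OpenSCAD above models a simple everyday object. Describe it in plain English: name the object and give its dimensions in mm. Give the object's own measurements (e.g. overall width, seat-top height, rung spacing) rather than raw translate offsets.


A bench: a 1922×307 mm seat slab, 48 mm thick, top at z = 421 mm, on four 57×57 mm square legs flush with the seat corners and standing on z = 0.


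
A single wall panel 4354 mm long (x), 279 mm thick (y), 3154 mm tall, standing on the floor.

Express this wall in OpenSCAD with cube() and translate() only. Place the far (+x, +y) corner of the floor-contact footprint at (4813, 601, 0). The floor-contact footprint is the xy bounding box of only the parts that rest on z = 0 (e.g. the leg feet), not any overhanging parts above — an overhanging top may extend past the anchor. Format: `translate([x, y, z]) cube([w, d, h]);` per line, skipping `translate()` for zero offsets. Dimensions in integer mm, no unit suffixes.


translate([459, 322, 0]) cube([4354, 279, 3154]);


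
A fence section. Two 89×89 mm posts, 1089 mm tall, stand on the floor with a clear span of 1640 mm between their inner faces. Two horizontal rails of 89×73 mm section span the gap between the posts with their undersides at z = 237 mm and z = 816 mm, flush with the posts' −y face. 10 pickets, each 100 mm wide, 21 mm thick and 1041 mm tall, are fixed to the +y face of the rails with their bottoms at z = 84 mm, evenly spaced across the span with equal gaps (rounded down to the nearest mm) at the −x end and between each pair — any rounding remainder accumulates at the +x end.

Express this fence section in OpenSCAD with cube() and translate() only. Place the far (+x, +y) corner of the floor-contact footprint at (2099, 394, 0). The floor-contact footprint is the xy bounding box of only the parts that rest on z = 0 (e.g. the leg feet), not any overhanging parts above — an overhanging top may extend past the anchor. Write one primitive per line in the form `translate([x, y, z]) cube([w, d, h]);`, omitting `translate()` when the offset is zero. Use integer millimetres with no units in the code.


translate([281, 305, 0]) cube([89, 89, 1089]);
translate([2010, 305, 0]) cube([89, 89, 1089]);
translate([370, 305, 237]) cube([1640, 89, 73]);
translate([370, 305, 816]) cube([1640, 89, 73]);
translate([428, 394, 84]) cube([100, 21, 1041]);
translate([586, 394, 84]) cube([100, 21, 1041]);
translate([744, 394, 84]) cube([100, 21, 1041]);
translate([902, 394, 84]) cube([100, 21, 1041]);
translate([1060, 394, 84]) cube([100, 21, 1041]);
translate([1218, 394, 84]) cube([100, 21, 1041]);
translate([1376, 394, 84]) cube([100, 21, 1041]);
translate([1534, 394, 84]) cube([100, 21, 1041]);
translate([1692, 394, 84]) cube([100, 21, 1041]);
translate([1850, 394, 84]) cube([100, 21, 1041]);


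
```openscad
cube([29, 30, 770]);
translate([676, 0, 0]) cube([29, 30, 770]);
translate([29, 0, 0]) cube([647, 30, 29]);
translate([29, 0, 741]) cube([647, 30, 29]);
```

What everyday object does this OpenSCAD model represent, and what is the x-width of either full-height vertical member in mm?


A picture frame. The border width is 29 mm.

Four thin pieces enclosing a rectangular opening — a picture frame. The two full-height stiles are 770 mm tall; the top rail sits at z = 741 and is 29 mm tall, so the border above the opening is 770 − 741 = 29 mm, matching the stile x-width.


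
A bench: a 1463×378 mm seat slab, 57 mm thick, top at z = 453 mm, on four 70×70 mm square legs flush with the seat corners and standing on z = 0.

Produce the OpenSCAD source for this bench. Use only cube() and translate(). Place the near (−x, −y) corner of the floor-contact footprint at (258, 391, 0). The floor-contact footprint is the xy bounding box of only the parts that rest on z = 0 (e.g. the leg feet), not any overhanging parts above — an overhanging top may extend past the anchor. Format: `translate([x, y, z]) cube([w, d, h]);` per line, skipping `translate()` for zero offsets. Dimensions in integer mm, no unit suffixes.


translate([258, 391, 396]) cube([1463, 378, 57]);
translate([258, 391, 0]) cube([70, 70, 396]);
translate([258, 699, 0]) cube([70, 70, 396]);
translate([1651, 391, 0]) cube([70, 70, 396]);
translate([1651, 699, 0]) cube([70, 70, 396]);


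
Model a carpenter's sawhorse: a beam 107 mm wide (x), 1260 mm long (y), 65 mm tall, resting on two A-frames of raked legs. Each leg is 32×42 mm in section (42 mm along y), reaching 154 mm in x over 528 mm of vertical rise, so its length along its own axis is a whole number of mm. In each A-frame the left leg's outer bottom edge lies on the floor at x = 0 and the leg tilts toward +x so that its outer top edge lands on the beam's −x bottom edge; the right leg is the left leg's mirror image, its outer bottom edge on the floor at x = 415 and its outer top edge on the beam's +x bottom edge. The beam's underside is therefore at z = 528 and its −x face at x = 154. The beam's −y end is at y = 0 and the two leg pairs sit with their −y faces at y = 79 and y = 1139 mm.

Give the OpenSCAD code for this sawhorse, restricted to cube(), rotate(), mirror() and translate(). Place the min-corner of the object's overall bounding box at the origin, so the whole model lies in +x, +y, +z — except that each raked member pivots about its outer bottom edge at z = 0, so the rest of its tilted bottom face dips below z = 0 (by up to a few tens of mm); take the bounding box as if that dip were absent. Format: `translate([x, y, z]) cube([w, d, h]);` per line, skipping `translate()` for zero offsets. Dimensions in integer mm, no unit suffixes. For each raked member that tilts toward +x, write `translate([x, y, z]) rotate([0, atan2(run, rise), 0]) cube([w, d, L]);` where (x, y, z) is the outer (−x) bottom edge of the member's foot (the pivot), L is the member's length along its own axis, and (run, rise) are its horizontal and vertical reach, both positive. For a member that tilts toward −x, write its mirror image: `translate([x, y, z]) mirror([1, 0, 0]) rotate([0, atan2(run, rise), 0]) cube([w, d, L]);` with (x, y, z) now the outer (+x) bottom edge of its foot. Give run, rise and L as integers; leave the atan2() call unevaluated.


translate([154, 0, 528]) cube([107, 1260, 65]);
translate([0, 79, 0]) rotate([0, atan2(154, 528), 0]) cube([32, 42, 550]);
translate([415, 79, 0]) mirror([1, 0, 0]) rotate([0, atan2(154, 528), 0]) cube([32, 42, 550]);
translate([0, 1139, 0]) rotate([0, atan2(154, 528), 0]) cube([32, 42, 550]);
translate([415, 1139, 0]) mirror([1, 0, 0]) rotate([0, atan2(154, 528), 0]) cube([32, 42, 550]);


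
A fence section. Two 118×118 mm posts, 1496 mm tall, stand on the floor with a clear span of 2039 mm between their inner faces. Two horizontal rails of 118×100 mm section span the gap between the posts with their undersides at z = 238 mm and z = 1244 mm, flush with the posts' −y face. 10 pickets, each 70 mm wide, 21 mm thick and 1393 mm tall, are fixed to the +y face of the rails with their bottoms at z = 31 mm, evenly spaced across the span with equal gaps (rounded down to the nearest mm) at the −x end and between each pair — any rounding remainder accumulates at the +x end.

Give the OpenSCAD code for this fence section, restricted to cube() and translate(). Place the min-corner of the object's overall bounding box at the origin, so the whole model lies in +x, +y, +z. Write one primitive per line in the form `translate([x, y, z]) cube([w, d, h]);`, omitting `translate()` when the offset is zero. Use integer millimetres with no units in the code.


cube([118, 118, 1496]);
translate([2157, 0, 0]) cube([118, 118, 1496]);
translate([118, 0, 238]) cube([2039, 118, 100]);
translate([118, 0, 1244]) cube([2039, 118, 100]);
translate([239, 118, 31]) cube([70, 21, 1393]);
translate([430, 118, 31]) cube([70, 21, 1393]);
translate([621, 118, 31]) cube([70, 21, 1393]);
translate([812, 118, 31]) cube([70, 21, 1393]);
translate([1003, 118, 31]) cube([70, 21, 1393]);
translate([1194, 118, 31]) cube([70, 21, 1393]);
translate([1385, 118, 31]) cube([70, 21, 1393]);
translate([1576, 118, 31]) cube([70, 21, 1393]);
translate([1767, 118, 31]) cube([70, 21, 1393]);
translate([1958, 118, 31]) cube([70, 21, 1393]);


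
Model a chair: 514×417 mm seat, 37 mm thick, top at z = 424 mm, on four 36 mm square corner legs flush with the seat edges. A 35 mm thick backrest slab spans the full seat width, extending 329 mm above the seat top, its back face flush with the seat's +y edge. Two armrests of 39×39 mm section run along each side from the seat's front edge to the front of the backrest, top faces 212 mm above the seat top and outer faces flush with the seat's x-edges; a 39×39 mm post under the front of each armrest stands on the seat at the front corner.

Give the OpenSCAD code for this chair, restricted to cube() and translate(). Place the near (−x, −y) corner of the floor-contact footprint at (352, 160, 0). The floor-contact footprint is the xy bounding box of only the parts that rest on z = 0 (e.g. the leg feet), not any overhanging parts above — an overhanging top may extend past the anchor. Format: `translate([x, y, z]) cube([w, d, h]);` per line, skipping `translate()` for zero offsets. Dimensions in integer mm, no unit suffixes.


translate([352, 160, 387]) cube([514, 417, 37]);
translate([352, 160, 0]) cube([36, 36, 387]);
translate([830, 160, 0]) cube([36, 36, 387]);
translate([352, 541, 0]) cube([36, 36, 387]);
translate([830, 541, 0]) cube([36, 36, 387]);
translate([352, 542, 424]) cube([514, 35, 329]);
translate([352, 160, 597]) cube([39, 382, 39]);
translate([827, 160, 597]) cube([39, 382, 39]);
translate([352, 160, 424]) cube([39, 39, 173]);
translate([827, 160, 424]) cube([39, 39, 173]);


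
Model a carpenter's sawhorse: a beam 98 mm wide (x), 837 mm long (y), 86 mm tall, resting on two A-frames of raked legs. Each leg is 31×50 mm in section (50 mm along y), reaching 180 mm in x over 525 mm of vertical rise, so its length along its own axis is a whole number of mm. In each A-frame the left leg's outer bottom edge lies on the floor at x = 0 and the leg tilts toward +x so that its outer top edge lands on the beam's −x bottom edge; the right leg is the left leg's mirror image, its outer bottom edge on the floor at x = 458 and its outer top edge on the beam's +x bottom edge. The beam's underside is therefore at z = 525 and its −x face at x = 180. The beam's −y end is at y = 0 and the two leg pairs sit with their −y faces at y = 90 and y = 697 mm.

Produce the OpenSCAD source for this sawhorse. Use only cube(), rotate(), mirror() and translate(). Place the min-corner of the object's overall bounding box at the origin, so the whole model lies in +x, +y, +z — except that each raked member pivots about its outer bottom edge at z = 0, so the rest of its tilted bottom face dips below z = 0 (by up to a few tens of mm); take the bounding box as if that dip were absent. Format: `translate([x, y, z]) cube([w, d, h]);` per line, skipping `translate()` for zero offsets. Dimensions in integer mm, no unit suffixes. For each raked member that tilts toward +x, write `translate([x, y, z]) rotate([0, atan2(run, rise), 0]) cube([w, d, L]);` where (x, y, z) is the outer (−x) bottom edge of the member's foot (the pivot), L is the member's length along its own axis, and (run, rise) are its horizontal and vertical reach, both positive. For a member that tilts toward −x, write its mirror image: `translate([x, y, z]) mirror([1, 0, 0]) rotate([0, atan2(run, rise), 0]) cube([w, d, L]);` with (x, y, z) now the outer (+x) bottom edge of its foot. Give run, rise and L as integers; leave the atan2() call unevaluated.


translate([180, 0, 525]) cube([98, 837, 86]);
translate([0, 90, 0]) rotate([0, atan2(180, 525), 0]) cube([31, 50, 555]);
translate([458, 90, 0]) mirror([1, 0, 0]) rotate([0, atan2(180, 525), 0]) cube([31, 50, 555]);
translate([0, 697, 0]) rotate([0, atan2(180, 525), 0]) cube([31, 50, 555]);
translate([458, 697, 0]) mirror([1, 0, 0]) rotate([0, atan2(180, 525), 0]) cube([31, 50, 555]);


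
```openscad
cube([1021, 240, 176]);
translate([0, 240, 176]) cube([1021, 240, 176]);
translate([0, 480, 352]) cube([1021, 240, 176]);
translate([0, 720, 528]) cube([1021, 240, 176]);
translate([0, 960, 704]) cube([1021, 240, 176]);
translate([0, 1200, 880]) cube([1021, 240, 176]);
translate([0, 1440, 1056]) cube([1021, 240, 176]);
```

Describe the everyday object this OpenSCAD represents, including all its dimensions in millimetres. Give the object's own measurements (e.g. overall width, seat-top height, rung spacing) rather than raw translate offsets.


A straight staircase of 7 solid steps. Each step is 1021 mm wide (x), 240 mm deep (y, the going) and 176 mm tall (the rise). The first step rests on the floor; each subsequent step sits one going further in +y and one rise higher in +z, directly behind and above the previous step with no overlap.


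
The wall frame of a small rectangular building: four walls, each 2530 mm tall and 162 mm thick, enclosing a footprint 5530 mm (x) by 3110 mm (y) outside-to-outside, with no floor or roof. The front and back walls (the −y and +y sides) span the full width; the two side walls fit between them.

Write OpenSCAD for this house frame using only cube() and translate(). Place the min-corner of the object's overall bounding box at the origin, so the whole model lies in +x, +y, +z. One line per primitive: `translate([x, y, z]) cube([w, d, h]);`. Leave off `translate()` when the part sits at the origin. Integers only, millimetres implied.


cube([5530, 162, 2530]);
translate([0, 2948, 0]) cube([5530, 162, 2530]);
translate([0, 162, 0]) cube([162, 2786, 2530]);
translate([5368, 162, 0]) cube([162, 2786, 2530]);


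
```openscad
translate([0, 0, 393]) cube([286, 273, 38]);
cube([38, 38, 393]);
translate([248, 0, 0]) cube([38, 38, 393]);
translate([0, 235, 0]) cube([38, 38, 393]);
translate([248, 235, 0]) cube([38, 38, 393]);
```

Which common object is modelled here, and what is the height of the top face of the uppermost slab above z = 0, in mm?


A stool. The seat height is 431 mm.

A 286×273×38 slab at z = 393 on four corner posts — a stool. The seat top is 393 + 38 = 431 mm.


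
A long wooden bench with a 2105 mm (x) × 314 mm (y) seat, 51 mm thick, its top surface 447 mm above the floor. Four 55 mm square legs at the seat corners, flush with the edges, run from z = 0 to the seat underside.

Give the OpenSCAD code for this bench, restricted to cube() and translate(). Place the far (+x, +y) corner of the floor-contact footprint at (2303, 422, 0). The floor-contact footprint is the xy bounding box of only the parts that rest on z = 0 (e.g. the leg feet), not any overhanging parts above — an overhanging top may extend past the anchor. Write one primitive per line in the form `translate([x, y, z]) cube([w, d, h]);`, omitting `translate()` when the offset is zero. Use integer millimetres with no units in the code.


// leg_h = 447 − 51 = 396
translate([198, 108, 396]) cube([2105, 314, 51]);
translate([198, 108, 0]) cube([55, 55, 396]);
translate([198, 367, 0]) cube([55, 55, 396]);
translate([2248, 108, 0]) cube([55, 55, 396]);
translate([2248, 367, 0]) cube([55, 55, 396]);


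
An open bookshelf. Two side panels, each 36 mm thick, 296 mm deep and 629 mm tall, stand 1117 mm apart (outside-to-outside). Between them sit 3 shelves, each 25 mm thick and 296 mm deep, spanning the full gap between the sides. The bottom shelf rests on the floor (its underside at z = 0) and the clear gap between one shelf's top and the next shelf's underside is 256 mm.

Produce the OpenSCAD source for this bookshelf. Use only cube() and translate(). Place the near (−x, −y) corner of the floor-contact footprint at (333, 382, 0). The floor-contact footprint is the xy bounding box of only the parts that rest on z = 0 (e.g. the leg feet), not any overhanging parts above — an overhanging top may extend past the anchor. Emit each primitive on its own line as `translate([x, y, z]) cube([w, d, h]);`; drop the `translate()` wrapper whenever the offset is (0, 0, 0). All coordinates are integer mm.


translate([333, 382, 0]) cube([36, 296, 629]);
translate([1414, 382, 0]) cube([36, 296, 629]);
translate([369, 382, 0]) cube([1045, 296, 25]);
translate([369, 382, 281]) cube([1045, 296, 25]);
translate([369, 382, 562]) cube([1045, 296, 25]);


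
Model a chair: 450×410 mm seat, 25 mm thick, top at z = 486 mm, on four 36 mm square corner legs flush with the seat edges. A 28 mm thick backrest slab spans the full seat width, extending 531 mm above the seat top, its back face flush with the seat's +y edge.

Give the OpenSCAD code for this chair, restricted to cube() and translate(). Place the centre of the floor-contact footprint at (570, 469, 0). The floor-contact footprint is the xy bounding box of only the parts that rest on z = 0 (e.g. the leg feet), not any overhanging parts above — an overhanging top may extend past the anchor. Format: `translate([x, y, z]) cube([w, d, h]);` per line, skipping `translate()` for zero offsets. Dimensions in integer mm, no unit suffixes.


translate([345, 264, 461]) cube([450, 410, 25]);
translate([345, 264, 0]) cube([36, 36, 461]);
translate([759, 264, 0]) cube([36, 36, 461]);
translate([345, 638, 0]) cube([36, 36, 461]);
translate([759, 638, 0]) cube([36, 36, 461]);
translate([345, 646, 486]) cube([450, 28, 531]);


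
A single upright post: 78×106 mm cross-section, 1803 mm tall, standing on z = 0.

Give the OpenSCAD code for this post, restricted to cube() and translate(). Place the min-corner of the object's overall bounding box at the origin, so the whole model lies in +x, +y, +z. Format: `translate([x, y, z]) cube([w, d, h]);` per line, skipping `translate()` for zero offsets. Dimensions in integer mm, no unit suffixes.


cube([78, 106, 1803]);


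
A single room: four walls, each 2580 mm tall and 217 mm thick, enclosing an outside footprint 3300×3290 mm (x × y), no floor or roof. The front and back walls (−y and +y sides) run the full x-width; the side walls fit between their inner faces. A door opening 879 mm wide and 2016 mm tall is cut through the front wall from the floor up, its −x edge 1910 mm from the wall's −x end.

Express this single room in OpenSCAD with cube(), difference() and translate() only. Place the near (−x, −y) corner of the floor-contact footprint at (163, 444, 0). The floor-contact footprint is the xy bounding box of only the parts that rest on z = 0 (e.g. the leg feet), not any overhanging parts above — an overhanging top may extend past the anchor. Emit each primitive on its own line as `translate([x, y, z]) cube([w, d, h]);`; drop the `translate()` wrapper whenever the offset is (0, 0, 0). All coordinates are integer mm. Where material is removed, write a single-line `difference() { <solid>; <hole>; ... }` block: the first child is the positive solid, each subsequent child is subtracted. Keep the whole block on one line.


difference() { translate([163, 444, 0]) cube([3300, 217, 2580]); translate([2073, 444, 0]) cube([879, 217, 2016]); }
translate([163, 3517, 0]) cube([3300, 217, 2580]);
translate([163, 661, 0]) cube([217, 2856, 2580]);
translate([3246, 661, 0]) cube([217, 2856, 2580]);


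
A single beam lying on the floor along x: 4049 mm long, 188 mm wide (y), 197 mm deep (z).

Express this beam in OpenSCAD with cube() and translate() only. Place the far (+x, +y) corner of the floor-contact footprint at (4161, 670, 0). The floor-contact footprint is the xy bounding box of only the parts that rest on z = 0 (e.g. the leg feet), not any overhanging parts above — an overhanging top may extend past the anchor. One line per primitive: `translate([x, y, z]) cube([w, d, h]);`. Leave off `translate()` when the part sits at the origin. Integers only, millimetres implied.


translate([112, 482, 0]) cube([4049, 188, 197]);


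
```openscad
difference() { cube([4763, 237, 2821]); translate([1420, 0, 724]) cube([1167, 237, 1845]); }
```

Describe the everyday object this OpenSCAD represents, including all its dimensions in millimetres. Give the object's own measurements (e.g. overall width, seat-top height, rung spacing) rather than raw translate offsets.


A wall 4763 mm long (x), 237 mm thick (y), 2821 mm tall, with a rectangular window opening cut through it. The opening is 1167 mm wide and 1845 mm tall; its sill is at z = 724 mm and its near (−x) edge is 1420 mm from the wall's −x end. The opening passes through the full wall thickness.


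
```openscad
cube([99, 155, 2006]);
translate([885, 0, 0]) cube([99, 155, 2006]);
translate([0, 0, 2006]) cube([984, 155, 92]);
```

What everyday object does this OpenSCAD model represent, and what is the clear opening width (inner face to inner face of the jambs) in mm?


A door frame. The clear opening width is 786 mm.

Two 2006 mm tall posts with a header on top — a door frame. The left jamb is 99 mm wide at x = 0; the right jamb starts at x = 885. The clear opening is 885 − 99 = 786 mm.


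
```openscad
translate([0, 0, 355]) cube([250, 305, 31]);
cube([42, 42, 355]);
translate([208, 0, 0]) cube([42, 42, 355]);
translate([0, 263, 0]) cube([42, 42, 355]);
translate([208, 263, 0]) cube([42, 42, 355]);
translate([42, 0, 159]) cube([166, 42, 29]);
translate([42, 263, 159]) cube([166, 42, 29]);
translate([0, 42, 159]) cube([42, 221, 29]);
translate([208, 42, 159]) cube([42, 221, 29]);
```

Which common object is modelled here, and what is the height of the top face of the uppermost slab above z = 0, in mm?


A stool. The seat height is 386 mm.

A 250×305×31 slab at z = 355 on four corner posts — a stool. The seat top is 355 + 31 = 386 mm.


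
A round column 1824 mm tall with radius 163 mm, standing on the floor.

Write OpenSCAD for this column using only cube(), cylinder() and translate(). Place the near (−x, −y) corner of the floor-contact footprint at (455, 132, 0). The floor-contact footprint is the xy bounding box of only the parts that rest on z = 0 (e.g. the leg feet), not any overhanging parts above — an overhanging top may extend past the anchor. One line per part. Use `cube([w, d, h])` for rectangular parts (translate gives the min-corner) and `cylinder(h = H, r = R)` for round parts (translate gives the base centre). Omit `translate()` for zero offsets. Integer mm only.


translate([618, 295, 0]) cylinder(h = 1824, r = 163);


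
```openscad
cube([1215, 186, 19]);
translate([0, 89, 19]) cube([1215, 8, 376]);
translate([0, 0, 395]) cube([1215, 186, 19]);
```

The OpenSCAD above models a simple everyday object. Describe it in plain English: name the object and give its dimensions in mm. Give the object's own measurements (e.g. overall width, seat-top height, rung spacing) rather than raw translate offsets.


An I-beam lying along x, 1215 mm long. Overall section height 414 mm. Two flanges 186 mm wide (y) and 19 mm thick, one on the floor and one at the top; a web 8 mm thick runs between them, centred on the flange width.
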